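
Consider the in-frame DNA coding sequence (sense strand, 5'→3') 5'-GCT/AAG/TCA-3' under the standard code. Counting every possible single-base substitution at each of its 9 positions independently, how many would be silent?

7

Codon 1 (GCT, Ala): 3 synonymous substitutions.
Codon 2 (AAG, Lys): 1 synonymous substitution.
Codon 3 (TCA, Ser): 3 synonymous substitutions.
Total: 3 + 1 + 3 = 7.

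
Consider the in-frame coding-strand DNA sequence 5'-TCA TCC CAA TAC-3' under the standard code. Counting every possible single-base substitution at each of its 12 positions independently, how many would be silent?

Codon 1 (TCA, Ser): 3 synonymous substitutions.
Codon 2 (TCC, Ser): 3 synonymous substitutions.
Codon 3 (CAA, Gln): 1 synonymous substitution.
Codon 4 (TAC, Tyr): 1 synonymous substitution.
Total: 3 + 3 + 1 + 1 = 8.

8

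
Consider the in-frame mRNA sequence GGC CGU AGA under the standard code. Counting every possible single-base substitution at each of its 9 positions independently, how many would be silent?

8

Codon 1 (GGC, Gly): 3 synonymous substitutions.
Codon 2 (CGU, Arg): 3 synonymous substitutions.
Codon 3 (AGA, Arg): 2 synonymous substitutions.
Total: 3 + 3 + 2 = 8.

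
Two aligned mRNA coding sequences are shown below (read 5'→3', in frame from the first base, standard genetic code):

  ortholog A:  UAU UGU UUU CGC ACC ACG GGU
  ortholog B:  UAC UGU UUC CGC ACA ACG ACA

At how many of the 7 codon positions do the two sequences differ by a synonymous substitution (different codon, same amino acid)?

3

Codon 1: UAU Tyr / UAC Tyr — synonymous.
Codon 2: UGU Cys / UGU Cys — identical.
Codon 3: UUU Phe / UUC Phe — synonymous.
Codon 4: CGC Arg / CGC Arg — identical.
Codon 5: ACC Thr / ACA Thr — synonymous.
Codon 6: ACG Thr / ACG Thr — identical.
Codon 7: GGU Gly / ACA Thr — nonsynonymous.
Synonymous differences: 3.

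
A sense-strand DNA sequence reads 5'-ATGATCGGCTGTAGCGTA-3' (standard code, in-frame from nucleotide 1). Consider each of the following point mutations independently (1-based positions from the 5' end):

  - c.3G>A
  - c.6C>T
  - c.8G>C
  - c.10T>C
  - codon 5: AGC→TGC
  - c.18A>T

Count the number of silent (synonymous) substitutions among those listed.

Codon 1: ATG (Met) → ATA (Ile) — missense.
Codon 2: ATC (Ile) → ATT (Ile) — synonymous.
Codon 3: GGC (Gly) → GCC (Ala) — missense.
Codon 4: TGT (Cys) → CGT (Arg) — missense.
Codon 5: AGC (Ser) → TGC (Cys) — missense.
Codon 6: GTA (Val) → GTT (Val) — synonymous.
Synonymous: 2 of 6.

2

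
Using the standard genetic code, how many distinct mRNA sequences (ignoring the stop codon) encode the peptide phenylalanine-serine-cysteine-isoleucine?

72

Phe: 2 codons.
Ser: 6 codons.
Cys: 2 codons.
Ile: 3 codons.
2 × 6 × 2 × 3 = 72.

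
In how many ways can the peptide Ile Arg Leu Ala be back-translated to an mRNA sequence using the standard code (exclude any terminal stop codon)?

432

Ile: 3 codons.
Arg: 6 codons.
Leu: 6 codons.
Ala: 4 codons.
3 × 6 × 6 × 4 = 432.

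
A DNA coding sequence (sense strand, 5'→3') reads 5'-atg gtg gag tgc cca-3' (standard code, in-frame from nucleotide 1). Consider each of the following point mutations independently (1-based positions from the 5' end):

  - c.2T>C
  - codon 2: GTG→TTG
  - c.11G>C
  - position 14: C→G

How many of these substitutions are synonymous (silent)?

Codon 1: ATG (Met) → ACG (Thr) — missense.
Codon 2: GTG (Val) → TTG (Leu) — missense.
Codon 4: TGC (Cys) → TCC (Ser) — missense.
Codon 5: CCA (Pro) → CGA (Arg) — missense.
Synonymous: 0 of 4.

0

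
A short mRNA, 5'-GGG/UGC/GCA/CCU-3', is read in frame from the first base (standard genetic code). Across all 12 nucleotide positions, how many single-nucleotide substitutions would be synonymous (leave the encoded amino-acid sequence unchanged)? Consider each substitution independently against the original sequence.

Codon 1 (GGG, Gly): 3 synonymous substitutions.
Codon 2 (UGC, Cys): 1 synonymous substitution.
Codon 3 (GCA, Ala): 3 synonymous substitutions.
Codon 4 (CCU, Pro): 3 synonymous substitutions.
Total: 3 + 1 + 3 + 3 = 10.

10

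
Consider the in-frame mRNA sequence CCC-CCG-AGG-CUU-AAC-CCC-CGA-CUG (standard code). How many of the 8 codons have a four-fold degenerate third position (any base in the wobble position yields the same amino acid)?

6

Codon 1 CCC (Pro): third position 4-fold.
Codon 2 CCG (Pro): third position 4-fold.
Codon 3 AGG (Arg): third position 2-fold.
Codon 4 CUU (Leu): third position 4-fold.
Codon 5 AAC (Asn): third position 2-fold.
Codon 6 CCC (Pro): third position 4-fold.
Codon 7 CGA (Arg): third position 4-fold.
Codon 8 CUG (Leu): third position 4-fold.
Four-fold degenerate third positions: 6.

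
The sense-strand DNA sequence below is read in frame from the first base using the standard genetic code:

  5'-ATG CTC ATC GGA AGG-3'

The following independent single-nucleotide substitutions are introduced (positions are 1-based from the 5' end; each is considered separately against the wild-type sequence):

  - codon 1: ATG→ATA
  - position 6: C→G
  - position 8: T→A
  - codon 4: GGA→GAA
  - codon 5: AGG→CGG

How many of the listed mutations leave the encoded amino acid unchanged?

2

Codon 1: ATG (Met) → ATA (Ile) — missense.
Codon 2: CTC (Leu) → CTG (Leu) — synonymous.
Codon 3: ATC (Ile) → AAC (Asn) — missense.
Codon 4: GGA (Gly) → GAA (Glu) — missense.
Codon 5: AGG (Arg) → CGG (Arg) — synonymous.
Synonymous: 2 of 5.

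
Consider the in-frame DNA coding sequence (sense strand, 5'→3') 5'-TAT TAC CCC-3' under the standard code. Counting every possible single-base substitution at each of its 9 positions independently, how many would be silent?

5

Codon 1 (TAT, Tyr): 1 synonymous substitution.
Codon 2 (TAC, Tyr): 1 synonymous substitution.
Codon 3 (CCC, Pro): 3 synonymous substitutions.
Total: 1 + 1 + 3 = 5.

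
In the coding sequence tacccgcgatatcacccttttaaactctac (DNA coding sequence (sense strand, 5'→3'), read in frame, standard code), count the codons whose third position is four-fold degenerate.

4

Codon 1 TAC (Tyr): third position 2-fold.
Codon 2 CCG (Pro): third position 4-fold.
Codon 3 CGA (Arg): third position 4-fold.
Codon 4 TAT (Tyr): third position 2-fold.
Codon 5 CAC (His): third position 2-fold.
Codon 6 CCT (Pro): third position 4-fold.
Codon 7 TTT (Phe): third position 2-fold.
Codon 8 AAA (Lys): third position 2-fold.
Codon 9 CTC (Leu): third position 4-fold.
Codon 10 TAC (Tyr): third position 2-fold.
Four-fold degenerate third positions: 4.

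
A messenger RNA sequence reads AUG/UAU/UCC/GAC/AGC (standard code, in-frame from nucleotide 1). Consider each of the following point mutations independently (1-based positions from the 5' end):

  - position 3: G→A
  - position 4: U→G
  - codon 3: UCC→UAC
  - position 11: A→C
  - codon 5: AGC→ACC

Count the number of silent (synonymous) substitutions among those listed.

Codon 1: AUG (Met) → AUA (Ile) — missense.
Codon 2: UAU (Tyr) → GAU (Asp) — missense.
Codon 3: UCC (Ser) → UAC (Tyr) — missense.
Codon 4: GAC (Asp) → GCC (Ala) — missense.
Codon 5: AGC (Ser) → ACC (Thr) — missense.
Synonymous: 0 of 5.

0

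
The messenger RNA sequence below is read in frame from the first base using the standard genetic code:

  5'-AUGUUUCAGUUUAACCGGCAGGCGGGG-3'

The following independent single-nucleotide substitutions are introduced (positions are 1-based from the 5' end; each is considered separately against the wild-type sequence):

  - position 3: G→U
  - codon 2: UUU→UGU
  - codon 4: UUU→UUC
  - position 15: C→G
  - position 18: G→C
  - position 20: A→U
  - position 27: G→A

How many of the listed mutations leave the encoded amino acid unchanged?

Codon 1: AUG (Met) → AUU (Ile) — missense.
Codon 2: UUU (Phe) → UGU (Cys) — missense.
Codon 4: UUU (Phe) → UUC (Phe) — synonymous.
Codon 5: AAC (Asn) → AAG (Lys) — missense.
Codon 6: CGG (Arg) → CGC (Arg) — synonymous.
Codon 7: CAG (Gln) → CUG (Leu) — missense.
Codon 9: GGG (Gly) → GGA (Gly) — synonymous.
Synonymous: 3 of 7.

3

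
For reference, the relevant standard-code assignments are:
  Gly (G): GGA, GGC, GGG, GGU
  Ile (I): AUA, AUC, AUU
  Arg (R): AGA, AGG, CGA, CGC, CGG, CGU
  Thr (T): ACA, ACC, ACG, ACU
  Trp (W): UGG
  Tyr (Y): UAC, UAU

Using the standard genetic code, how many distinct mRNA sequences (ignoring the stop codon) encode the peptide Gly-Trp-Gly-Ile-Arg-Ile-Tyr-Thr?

Gly: 4 codons.
Trp: 1 codon.
Gly: 4 codons.
Ile: 3 codons.
Arg: 6 codons.
Ile: 3 codons.
Tyr: 2 codons.
Thr: 4 codons.
4 × 1 × 4 × 3 × 6 × 3 × 2 × 4 = 6912.

6912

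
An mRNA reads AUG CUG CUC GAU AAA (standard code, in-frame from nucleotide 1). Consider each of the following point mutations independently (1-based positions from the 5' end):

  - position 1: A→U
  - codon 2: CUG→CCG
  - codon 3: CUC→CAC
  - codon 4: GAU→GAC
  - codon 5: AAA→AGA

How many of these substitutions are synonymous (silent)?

Codon 1: AUG (Met) → UUG (Leu) — missense.
Codon 2: CUG (Leu) → CCG (Pro) — missense.
Codon 3: CUC (Leu) → CAC (His) — missense.
Codon 4: GAU (Asp) → GAC (Asp) — synonymous.
Codon 5: AAA (Lys) → AGA (Arg) — missense.
Synonymous: 1 of 5.

1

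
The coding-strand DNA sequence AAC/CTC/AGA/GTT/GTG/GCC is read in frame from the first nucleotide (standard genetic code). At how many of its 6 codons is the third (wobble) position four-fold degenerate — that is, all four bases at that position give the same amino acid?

Codon 1 AAC (Asn): third position 2-fold.
Codon 2 CTC (Leu): third position 4-fold.
Codon 3 AGA (Arg): third position 2-fold.
Codon 4 GTT (Val): third position 4-fold.
Codon 5 GTG (Val): third position 4-fold.
Codon 6 GCC (Ala): third position 4-fold.
Four-fold degenerate third positions: 4.

4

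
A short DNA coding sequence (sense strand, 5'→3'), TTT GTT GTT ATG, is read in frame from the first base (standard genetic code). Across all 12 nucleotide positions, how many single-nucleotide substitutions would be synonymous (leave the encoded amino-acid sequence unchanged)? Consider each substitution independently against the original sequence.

7

Codon 1 (TTT, Phe): 1 synonymous substitution.
Codon 2 (GTT, Val): 3 synonymous substitutions.
Codon 3 (GTT, Val): 3 synonymous substitutions.
Codon 4 (ATG, Met): 0 synonymous substitutions.
Total: 1 + 3 + 3 + 0 = 7.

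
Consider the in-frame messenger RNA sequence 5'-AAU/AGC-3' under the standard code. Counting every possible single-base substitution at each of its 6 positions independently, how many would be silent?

Codon 1 (AAU, Asn): 1 synonymous substitution.
Codon 2 (AGC, Ser): 1 synonymous substitution.
Total: 1 + 1 = 2.

2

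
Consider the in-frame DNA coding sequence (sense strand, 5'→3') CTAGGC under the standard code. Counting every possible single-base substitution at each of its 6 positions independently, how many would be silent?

Codon 1 (CTA, Leu): 4 synonymous substitutions.
Codon 2 (GGC, Gly): 3 synonymous substitutions.
Total: 4 + 3 = 7.

7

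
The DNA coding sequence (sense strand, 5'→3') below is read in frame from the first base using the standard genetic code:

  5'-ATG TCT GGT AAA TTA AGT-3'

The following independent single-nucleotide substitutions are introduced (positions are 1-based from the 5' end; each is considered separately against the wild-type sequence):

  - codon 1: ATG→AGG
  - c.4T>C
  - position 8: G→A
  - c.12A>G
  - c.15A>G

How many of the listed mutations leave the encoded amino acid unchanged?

Codon 1: ATG (Met) → AGG (Arg) — missense.
Codon 2: TCT (Ser) → CCT (Pro) — missense.
Codon 3: GGT (Gly) → GAT (Asp) — missense.
Codon 4: AAA (Lys) → AAG (Lys) — synonymous.
Codon 5: TTA (Leu) → TTG (Leu) — synonymous.
Synonymous: 2 of 5.

2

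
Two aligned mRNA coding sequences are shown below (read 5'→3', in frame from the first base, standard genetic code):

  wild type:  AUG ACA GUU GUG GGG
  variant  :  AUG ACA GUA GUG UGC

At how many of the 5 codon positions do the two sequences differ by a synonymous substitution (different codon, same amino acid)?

1

Codon 1: AUG Met / AUG Met — identical.
Codon 2: ACA Thr / ACA Thr — identical.
Codon 3: GUU Val / GUA Val — synonymous.
Codon 4: GUG Val / GUG Val — identical.
Codon 5: GGG Gly / UGC Cys — nonsynonymous.
Synonymous differences: 1.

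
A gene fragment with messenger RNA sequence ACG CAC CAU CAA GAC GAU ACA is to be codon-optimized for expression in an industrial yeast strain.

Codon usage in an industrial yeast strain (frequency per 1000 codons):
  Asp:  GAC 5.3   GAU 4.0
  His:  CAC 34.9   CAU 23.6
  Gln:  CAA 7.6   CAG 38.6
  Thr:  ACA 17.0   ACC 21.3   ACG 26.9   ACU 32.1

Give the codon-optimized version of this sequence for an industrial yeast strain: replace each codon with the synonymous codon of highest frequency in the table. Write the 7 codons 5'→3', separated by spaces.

ACU CAC CAC CAG GAC GAC ACU

Codon 1 (Thr): best is ACU at 32.1.
Codon 2 (His): best is CAC at 34.9.
Codon 3 (His): best is CAC at 34.9.
Codon 4 (Gln): best is CAG at 38.6.
Codon 5 (Asp): best is GAC at 5.3.
Codon 6 (Asp): best is GAC at 5.3.
Codon 7 (Thr): best is ACU at 32.1.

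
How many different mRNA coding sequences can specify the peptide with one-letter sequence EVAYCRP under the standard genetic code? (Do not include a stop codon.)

3072

Glu: 2 codons.
Val: 4 codons.
Ala: 4 codons.
Tyr: 2 codons.
Cys: 2 codons.
Arg: 6 codons.
Pro: 4 codons.
2 × 4 × 4 × 2 × 2 × 6 × 4 = 3072.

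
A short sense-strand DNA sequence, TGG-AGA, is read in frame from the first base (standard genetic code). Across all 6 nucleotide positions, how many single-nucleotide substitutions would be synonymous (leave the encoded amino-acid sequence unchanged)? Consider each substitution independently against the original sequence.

2

Codon 1 (TGG, Trp): 0 synonymous substitutions.
Codon 2 (AGA, Arg): 2 synonymous substitutions.
Total: 0 + 2 = 2.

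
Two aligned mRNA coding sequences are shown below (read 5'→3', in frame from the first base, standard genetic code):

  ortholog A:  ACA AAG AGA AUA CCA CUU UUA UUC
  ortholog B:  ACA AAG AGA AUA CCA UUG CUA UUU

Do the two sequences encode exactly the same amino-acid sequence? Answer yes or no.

yes

Codon 1: ACA Thr / ACA Thr — identical.
Codon 2: AAG Lys / AAG Lys — identical.
Codon 3: AGA Arg / AGA Arg — identical.
Codon 4: AUA Ile / AUA Ile — identical.
Codon 5: CCA Pro / CCA Pro — identical.
Codon 6: CUU Leu / UUG Leu — synonymous.
Codon 7: UUA Leu / CUA Leu — synonymous.
Codon 8: UUC Phe / UUU Phe — synonymous.
Nonsynonymous differences: 0 → same protein.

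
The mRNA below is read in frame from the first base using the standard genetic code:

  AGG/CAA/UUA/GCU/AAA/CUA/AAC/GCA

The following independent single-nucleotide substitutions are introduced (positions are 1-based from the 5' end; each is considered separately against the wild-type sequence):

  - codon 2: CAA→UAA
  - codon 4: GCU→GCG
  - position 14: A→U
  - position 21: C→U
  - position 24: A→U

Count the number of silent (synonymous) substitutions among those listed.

3

Codon 2: CAA (Gln) → UAA (Stop) — nonsense.
Codon 4: GCU (Ala) → GCG (Ala) — synonymous.
Codon 5: AAA (Lys) → AUA (Ile) — missense.
Codon 7: AAC (Asn) → AAU (Asn) — synonymous.
Codon 8: GCA (Ala) → GCU (Ala) — synonymous.
Synonymous: 3 of 5.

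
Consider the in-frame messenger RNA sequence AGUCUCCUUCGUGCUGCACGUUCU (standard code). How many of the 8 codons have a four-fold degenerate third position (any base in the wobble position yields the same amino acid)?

Codon 1 AGU (Ser): third position 2-fold.
Codon 2 CUC (Leu): third position 4-fold.
Codon 3 CUU (Leu): third position 4-fold.
Codon 4 CGU (Arg): third position 4-fold.
Codon 5 GCU (Ala): third position 4-fold.
Codon 6 GCA (Ala): third position 4-fold.
Codon 7 CGU (Arg): third position 4-fold.
Codon 8 UCU (Ser): third position 4-fold.
Four-fold degenerate third positions: 7.

7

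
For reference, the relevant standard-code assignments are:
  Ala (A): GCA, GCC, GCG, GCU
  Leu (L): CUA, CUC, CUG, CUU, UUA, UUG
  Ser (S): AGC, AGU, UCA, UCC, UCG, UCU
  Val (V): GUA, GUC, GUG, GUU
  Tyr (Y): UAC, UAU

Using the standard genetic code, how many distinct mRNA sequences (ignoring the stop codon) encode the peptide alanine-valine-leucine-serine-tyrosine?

1152

Ala: 4 codons.
Val: 4 codons.
Leu: 6 codons.
Ser: 6 codons.
Tyr: 2 codons.
4 × 4 × 6 × 6 × 2 = 1152.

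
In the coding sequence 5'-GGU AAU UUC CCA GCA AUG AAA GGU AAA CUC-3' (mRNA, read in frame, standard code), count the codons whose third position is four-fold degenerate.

5

Codon 1 GGU (Gly): third position 4-fold.
Codon 2 AAU (Asn): third position 2-fold.
Codon 3 UUC (Phe): third position 2-fold.
Codon 4 CCA (Pro): third position 4-fold.
Codon 5 GCA (Ala): third position 4-fold.
Codon 6 AUG (Met): third position 1-fold.
Codon 7 AAA (Lys): third position 2-fold.
Codon 8 GGU (Gly): third position 4-fold.
Codon 9 AAA (Lys): third position 2-fold.
Codon 10 CUC (Leu): third position 4-fold.
Four-fold degenerate third positions: 5.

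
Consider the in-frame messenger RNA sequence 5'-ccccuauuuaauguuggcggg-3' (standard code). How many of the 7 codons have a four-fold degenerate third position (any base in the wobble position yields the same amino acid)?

Codon 1 CCC (Pro): third position 4-fold.
Codon 2 CUA (Leu): third position 4-fold.
Codon 3 UUU (Phe): third position 2-fold.
Codon 4 AAU (Asn): third position 2-fold.
Codon 5 GUU (Val): third position 4-fold.
Codon 6 GGC (Gly): third position 4-fold.
Codon 7 GGG (Gly): third position 4-fold.
Four-fold degenerate third positions: 5.

5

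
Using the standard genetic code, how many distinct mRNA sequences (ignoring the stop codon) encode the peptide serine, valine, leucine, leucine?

Ser: 6 codons.
Val: 4 codons.
Leu: 6 codons.
Leu: 6 codons.
6 × 4 × 6 × 6 = 864.

864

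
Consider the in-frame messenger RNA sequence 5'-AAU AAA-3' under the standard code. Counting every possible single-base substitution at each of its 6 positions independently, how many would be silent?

2

Codon 1 (AAU, Asn): 1 synonymous substitution.
Codon 2 (AAA, Lys): 1 synonymous substitution.
Total: 1 + 1 = 2.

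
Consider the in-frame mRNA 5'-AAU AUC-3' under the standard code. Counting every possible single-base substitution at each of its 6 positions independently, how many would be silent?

3

Codon 1 (AAU, Asn): 1 synonymous substitution.
Codon 2 (AUC, Ile): 2 synonymous substitutions.
Total: 1 + 2 = 3.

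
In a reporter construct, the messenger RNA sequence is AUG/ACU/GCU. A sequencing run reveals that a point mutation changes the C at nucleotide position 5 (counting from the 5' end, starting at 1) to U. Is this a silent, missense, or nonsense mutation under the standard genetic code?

Position 5 falls in codon 2: ACU → Thr.
After the substitution the codon is AUU → Ile.
Thr ≠ Ile, so this is a missense mutation.

missense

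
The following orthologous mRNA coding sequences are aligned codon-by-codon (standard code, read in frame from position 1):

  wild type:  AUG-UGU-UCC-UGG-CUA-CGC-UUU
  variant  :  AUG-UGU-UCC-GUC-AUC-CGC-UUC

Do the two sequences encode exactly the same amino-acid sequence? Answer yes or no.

Codon 1: AUG Met / AUG Met — identical.
Codon 2: UGU Cys / UGU Cys — identical.
Codon 3: UCC Ser / UCC Ser — identical.
Codon 4: UGG Trp / GUC Val — nonsynonymous.
Codon 5: CUA Leu / AUC Ile — nonsynonymous.
Codon 6: CGC Arg / CGC Arg — identical.
Codon 7: UUU Phe / UUC Phe — synonymous.
Nonsynonymous differences: 2 → different protein.

no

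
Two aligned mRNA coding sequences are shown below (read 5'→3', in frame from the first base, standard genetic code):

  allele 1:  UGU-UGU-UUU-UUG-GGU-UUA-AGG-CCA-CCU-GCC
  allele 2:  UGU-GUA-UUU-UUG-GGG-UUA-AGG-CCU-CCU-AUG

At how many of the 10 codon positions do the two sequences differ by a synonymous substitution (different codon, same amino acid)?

Codon 1: UGU Cys / UGU Cys — identical.
Codon 2: UGU Cys / GUA Val — nonsynonymous.
Codon 3: UUU Phe / UUU Phe — identical.
Codon 4: UUG Leu / UUG Leu — identical.
Codon 5: GGU Gly / GGG Gly — synonymous.
Codon 6: UUA Leu / UUA Leu — identical.
Codon 7: AGG Arg / AGG Arg — identical.
Codon 8: CCA Pro / CCU Pro — synonymous.
Codon 9: CCU Pro / CCU Pro — identical.
Codon 10: GCC Ala / AUG Met — nonsynonymous.
Synonymous differences: 2.

2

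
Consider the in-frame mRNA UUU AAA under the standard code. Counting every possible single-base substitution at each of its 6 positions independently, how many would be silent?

Codon 1 (UUU, Phe): 1 synonymous substitution.
Codon 2 (AAA, Lys): 1 synonymous substitution.
Total: 1 + 1 = 2.

2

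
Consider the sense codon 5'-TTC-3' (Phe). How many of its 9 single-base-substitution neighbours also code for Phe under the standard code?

Position 1: none → 0 synonymous.
Position 2: none → 0 synonymous.
Position 3: TTT → 1 synonymous.
Total: 0 + 0 + 1 = 1.

1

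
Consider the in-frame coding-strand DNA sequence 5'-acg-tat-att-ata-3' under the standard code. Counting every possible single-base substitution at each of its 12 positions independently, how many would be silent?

Codon 1 (ACG, Thr): 3 synonymous substitutions.
Codon 2 (TAT, Tyr): 1 synonymous substitution.
Codon 3 (ATT, Ile): 2 synonymous substitutions.
Codon 4 (ATA, Ile): 2 synonymous substitutions.
Total: 3 + 1 + 2 + 2 = 8.

8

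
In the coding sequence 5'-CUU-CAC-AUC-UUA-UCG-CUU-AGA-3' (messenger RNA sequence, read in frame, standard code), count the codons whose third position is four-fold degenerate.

3

Codon 1 CUU (Leu): third position 4-fold.
Codon 2 CAC (His): third position 2-fold.
Codon 3 AUC (Ile): third position 3-fold.
Codon 4 UUA (Leu): third position 2-fold.
Codon 5 UCG (Ser): third position 4-fold.
Codon 6 CUU (Leu): third position 4-fold.
Codon 7 AGA (Arg): third position 2-fold.
Four-fold degenerate third positions: 3.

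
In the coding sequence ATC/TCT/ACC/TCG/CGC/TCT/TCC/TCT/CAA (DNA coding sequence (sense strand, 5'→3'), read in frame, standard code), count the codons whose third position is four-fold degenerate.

7

Codon 1 ATC (Ile): third position 3-fold.
Codon 2 TCT (Ser): third position 4-fold.
Codon 3 ACC (Thr): third position 4-fold.
Codon 4 TCG (Ser): third position 4-fold.
Codon 5 CGC (Arg): third position 4-fold.
Codon 6 TCT (Ser): third position 4-fold.
Codon 7 TCC (Ser): third position 4-fold.
Codon 8 TCT (Ser): third position 4-fold.
Codon 9 CAA (Gln): third position 2-fold.
Four-fold degenerate third positions: 7.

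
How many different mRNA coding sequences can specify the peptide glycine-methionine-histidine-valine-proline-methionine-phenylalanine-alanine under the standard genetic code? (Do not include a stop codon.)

1024

Gly: 4 codons.
Met: 1 codon.
His: 2 codons.
Val: 4 codons.
Pro: 4 codons.
Met: 1 codon.
Phe: 2 codons.
Ala: 4 codons.
4 × 1 × 2 × 4 × 4 × 1 × 2 × 4 = 1024.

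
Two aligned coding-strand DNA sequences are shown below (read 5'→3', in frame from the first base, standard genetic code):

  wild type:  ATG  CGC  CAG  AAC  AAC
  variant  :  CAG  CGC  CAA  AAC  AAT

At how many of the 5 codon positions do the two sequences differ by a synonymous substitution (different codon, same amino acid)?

2

Codon 1: ATG Met / CAG Gln — nonsynonymous.
Codon 2: CGC Arg / CGC Arg — identical.
Codon 3: CAG Gln / CAA Gln — synonymous.
Codon 4: AAC Asn / AAC Asn — identical.
Codon 5: AAC Asn / AAT Asn — synonymous.
Synonymous differences: 2.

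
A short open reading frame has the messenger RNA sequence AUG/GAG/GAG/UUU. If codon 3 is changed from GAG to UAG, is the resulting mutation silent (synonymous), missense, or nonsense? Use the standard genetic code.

Position 7 falls in codon 3: GAG → Glu.
After the substitution the codon is UAG → Stop.
The new codon is a stop codon, so this is a nonsense mutation.

nonsense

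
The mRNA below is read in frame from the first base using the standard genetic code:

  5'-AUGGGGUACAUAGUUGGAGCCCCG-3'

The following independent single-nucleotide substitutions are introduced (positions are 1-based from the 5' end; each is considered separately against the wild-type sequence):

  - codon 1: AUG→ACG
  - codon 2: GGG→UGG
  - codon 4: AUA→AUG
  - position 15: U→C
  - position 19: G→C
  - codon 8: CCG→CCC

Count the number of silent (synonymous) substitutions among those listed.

Codon 1: AUG (Met) → ACG (Thr) — missense.
Codon 2: GGG (Gly) → UGG (Trp) — missense.
Codon 4: AUA (Ile) → AUG (Met) — missense.
Codon 5: GUU (Val) → GUC (Val) — synonymous.
Codon 7: GCC (Ala) → CCC (Pro) — missense.
Codon 8: CCG (Pro) → CCC (Pro) — synonymous.
Synonymous: 2 of 6.

2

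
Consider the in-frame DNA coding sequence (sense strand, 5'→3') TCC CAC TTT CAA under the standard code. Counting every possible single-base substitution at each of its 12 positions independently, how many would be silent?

Codon 1 (TCC, Ser): 3 synonymous substitutions.
Codon 2 (CAC, His): 1 synonymous substitution.
Codon 3 (TTT, Phe): 1 synonymous substitution.
Codon 4 (CAA, Gln): 1 synonymous substitution.
Total: 3 + 1 + 1 + 1 = 6.

6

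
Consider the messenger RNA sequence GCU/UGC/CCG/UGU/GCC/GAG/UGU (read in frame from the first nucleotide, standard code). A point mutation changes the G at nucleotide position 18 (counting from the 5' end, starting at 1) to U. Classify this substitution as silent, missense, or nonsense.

Position 18 falls in codon 6: GAG → Glu.
After the substitution the codon is GAU → Asp.
Glu ≠ Asp, so this is a missense mutation.

missense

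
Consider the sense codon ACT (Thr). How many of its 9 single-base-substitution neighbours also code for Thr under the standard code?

3

Position 1: none → 0 synonymous.
Position 2: none → 0 synonymous.
Position 3: ACC, ACA, ACG → 3 synonymous.
Total: 0 + 0 + 3 = 3.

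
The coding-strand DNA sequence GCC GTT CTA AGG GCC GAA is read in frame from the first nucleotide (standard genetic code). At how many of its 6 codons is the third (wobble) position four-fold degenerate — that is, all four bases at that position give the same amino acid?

Codon 1 GCC (Ala): third position 4-fold.
Codon 2 GTT (Val): third position 4-fold.
Codon 3 CTA (Leu): third position 4-fold.
Codon 4 AGG (Arg): third position 2-fold.
Codon 5 GCC (Ala): third position 4-fold.
Codon 6 GAA (Glu): third position 2-fold.
Four-fold degenerate third positions: 4.

4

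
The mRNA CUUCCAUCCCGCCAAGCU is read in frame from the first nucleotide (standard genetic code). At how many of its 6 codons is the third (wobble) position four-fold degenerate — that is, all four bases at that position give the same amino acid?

5

Codon 1 CUU (Leu): third position 4-fold.
Codon 2 CCA (Pro): third position 4-fold.
Codon 3 UCC (Ser): third position 4-fold.
Codon 4 CGC (Arg): third position 4-fold.
Codon 5 CAA (Gln): third position 2-fold.
Codon 6 GCU (Ala): third position 4-fold.
Four-fold degenerate third positions: 5.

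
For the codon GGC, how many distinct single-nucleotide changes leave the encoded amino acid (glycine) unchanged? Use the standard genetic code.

3

Position 1: none → 0 synonymous.
Position 2: none → 0 synonymous.
Position 3: GGU, GGA, GGG → 3 synonymous.
Total: 0 + 0 + 3 = 3.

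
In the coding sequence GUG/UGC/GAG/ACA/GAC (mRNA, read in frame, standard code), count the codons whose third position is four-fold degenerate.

Codon 1 GUG (Val): third position 4-fold.
Codon 2 UGC (Cys): third position 2-fold.
Codon 3 GAG (Glu): third position 2-fold.
Codon 4 ACA (Thr): third position 4-fold.
Codon 5 GAC (Asp): third position 2-fold.
Four-fold degenerate third positions: 2.

2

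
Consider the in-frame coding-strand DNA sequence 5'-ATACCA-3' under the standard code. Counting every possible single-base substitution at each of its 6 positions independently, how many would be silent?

5

Codon 1 (ATA, Ile): 2 synonymous substitutions.
Codon 2 (CCA, Pro): 3 synonymous substitutions.
Total: 2 + 3 = 5.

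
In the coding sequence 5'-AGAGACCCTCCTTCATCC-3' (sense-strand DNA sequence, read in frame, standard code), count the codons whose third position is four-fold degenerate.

4

Codon 1 AGA (Arg): third position 2-fold.
Codon 2 GAC (Asp): third position 2-fold.
Codon 3 CCT (Pro): third position 4-fold.
Codon 4 CCT (Pro): third position 4-fold.
Codon 5 TCA (Ser): third position 4-fold.
Codon 6 TCC (Ser): third position 4-fold.
Four-fold degenerate third positions: 4.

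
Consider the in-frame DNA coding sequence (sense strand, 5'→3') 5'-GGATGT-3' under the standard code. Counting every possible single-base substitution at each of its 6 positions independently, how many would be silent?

4

Codon 1 (GGA, Gly): 3 synonymous substitutions.
Codon 2 (TGT, Cys): 1 synonymous substitution.
Total: 3 + 1 = 4.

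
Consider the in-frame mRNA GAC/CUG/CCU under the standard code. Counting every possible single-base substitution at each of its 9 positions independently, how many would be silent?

8

Codon 1 (GAC, Asp): 1 synonymous substitution.
Codon 2 (CUG, Leu): 4 synonymous substitutions.
Codon 3 (CCU, Pro): 3 synonymous substitutions.
Total: 1 + 4 + 3 = 8.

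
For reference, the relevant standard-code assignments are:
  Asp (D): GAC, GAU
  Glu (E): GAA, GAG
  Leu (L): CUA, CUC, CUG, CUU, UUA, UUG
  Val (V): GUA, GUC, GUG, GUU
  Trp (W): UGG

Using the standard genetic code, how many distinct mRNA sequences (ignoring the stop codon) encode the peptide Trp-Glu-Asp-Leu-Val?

Trp: 1 codon.
Glu: 2 codons.
Asp: 2 codons.
Leu: 6 codons.
Val: 4 codons.
1 × 2 × 2 × 6 × 4 = 96.

96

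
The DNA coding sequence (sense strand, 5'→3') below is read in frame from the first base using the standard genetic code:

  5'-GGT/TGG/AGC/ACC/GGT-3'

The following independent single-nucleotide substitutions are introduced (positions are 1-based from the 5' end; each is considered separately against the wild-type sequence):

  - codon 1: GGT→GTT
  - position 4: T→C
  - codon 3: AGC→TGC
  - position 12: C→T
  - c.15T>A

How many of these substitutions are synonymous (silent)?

2

Codon 1: GGT (Gly) → GTT (Val) — missense.
Codon 2: TGG (Trp) → CGG (Arg) — missense.
Codon 3: AGC (Ser) → TGC (Cys) — missense.
Codon 4: ACC (Thr) → ACT (Thr) — synonymous.
Codon 5: GGT (Gly) → GGA (Gly) — synonymous.
Synonymous: 2 of 5.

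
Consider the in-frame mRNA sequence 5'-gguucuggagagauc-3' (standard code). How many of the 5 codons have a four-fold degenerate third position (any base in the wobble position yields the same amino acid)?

3

Codon 1 GGU (Gly): third position 4-fold.
Codon 2 UCU (Ser): third position 4-fold.
Codon 3 GGA (Gly): third position 4-fold.
Codon 4 GAG (Glu): third position 2-fold.
Codon 5 AUC (Ile): third position 3-fold.
Four-fold degenerate third positions: 3.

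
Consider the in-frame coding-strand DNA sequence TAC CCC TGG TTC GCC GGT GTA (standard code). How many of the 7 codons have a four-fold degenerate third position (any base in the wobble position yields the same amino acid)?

Codon 1 TAC (Tyr): third position 2-fold.
Codon 2 CCC (Pro): third position 4-fold.
Codon 3 TGG (Trp): third position 1-fold.
Codon 4 TTC (Phe): third position 2-fold.
Codon 5 GCC (Ala): third position 4-fold.
Codon 6 GGT (Gly): third position 4-fold.
Codon 7 GTA (Val): third position 4-fold.
Four-fold degenerate third positions: 4.

4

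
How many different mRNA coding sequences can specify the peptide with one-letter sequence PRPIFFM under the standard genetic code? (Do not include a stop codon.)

Pro: 4 codons.
Arg: 6 codons.
Pro: 4 codons.
Ile: 3 codons.
Phe: 2 codons.
Phe: 2 codons.
Met: 1 codon.
4 × 6 × 4 × 3 × 2 × 2 × 1 = 1152.

1152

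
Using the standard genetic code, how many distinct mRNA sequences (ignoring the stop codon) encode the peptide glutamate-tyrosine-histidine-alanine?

Glu: 2 codons.
Tyr: 2 codons.
His: 2 codons.
Ala: 4 codons.
2 × 2 × 2 × 4 = 32.

32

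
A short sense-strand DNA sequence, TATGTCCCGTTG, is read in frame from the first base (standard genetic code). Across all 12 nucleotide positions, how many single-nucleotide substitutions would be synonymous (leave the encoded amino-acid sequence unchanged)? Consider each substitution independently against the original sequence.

Codon 1 (TAT, Tyr): 1 synonymous substitution.
Codon 2 (GTC, Val): 3 synonymous substitutions.
Codon 3 (CCG, Pro): 3 synonymous substitutions.
Codon 4 (TTG, Leu): 2 synonymous substitutions.
Total: 1 + 3 + 3 + 2 = 9.

9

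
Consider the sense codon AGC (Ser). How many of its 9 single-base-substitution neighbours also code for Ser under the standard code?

Position 1: none → 0 synonymous.
Position 2: none → 0 synonymous.
Position 3: AGU → 1 synonymous.
Total: 0 + 0 + 1 = 1.

1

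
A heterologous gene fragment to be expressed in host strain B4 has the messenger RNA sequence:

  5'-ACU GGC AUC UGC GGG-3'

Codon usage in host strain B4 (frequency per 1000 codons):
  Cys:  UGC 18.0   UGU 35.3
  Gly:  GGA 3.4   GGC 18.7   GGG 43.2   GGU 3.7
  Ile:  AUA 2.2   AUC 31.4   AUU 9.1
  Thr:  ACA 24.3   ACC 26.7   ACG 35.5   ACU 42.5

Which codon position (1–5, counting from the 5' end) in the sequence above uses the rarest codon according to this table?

Codon 1 ACU (Thr): 42.5 per 1000.
Codon 2 GGC (Gly): 18.7 per 1000.
Codon 3 AUC (Ile): 31.4 per 1000.
Codon 4 UGC (Cys): 18.0 per 1000.
Codon 5 GGG (Gly): 43.2 per 1000.
Lowest frequency is 18.0 at codon 4.

4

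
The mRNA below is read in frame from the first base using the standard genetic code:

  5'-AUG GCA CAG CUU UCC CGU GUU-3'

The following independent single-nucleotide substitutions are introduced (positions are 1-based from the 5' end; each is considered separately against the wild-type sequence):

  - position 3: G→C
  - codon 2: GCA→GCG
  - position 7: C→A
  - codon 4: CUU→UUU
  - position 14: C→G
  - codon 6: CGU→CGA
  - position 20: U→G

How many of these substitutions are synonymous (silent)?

Codon 1: AUG (Met) → AUC (Ile) — missense.
Codon 2: GCA (Ala) → GCG (Ala) — synonymous.
Codon 3: CAG (Gln) → AAG (Lys) — missense.
Codon 4: CUU (Leu) → UUU (Phe) — missense.
Codon 5: UCC (Ser) → UGC (Cys) — missense.
Codon 6: CGU (Arg) → CGA (Arg) — synonymous.
Codon 7: GUU (Val) → GGU (Gly) — missense.
Synonymous: 2 of 7.

2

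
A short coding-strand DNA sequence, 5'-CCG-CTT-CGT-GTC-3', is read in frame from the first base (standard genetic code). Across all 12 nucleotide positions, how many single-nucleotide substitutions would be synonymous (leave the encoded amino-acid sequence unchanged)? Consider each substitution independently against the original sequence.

12

Codon 1 (CCG, Pro): 3 synonymous substitutions.
Codon 2 (CTT, Leu): 3 synonymous substitutions.
Codon 3 (CGT, Arg): 3 synonymous substitutions.
Codon 4 (GTC, Val): 3 synonymous substitutions.
Total: 3 + 3 + 3 + 3 = 12.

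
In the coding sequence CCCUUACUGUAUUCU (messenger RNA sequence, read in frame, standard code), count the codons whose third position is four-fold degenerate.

3

Codon 1 CCC (Pro): third position 4-fold.
Codon 2 UUA (Leu): third position 2-fold.
Codon 3 CUG (Leu): third position 4-fold.
Codon 4 UAU (Tyr): third position 2-fold.
Codon 5 UCU (Ser): third position 4-fold.
Four-fold degenerate third positions: 3.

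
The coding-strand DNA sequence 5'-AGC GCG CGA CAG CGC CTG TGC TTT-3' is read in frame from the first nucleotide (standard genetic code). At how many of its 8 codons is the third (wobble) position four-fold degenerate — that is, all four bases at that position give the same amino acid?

4

Codon 1 AGC (Ser): third position 2-fold.
Codon 2 GCG (Ala): third position 4-fold.
Codon 3 CGA (Arg): third position 4-fold.
Codon 4 CAG (Gln): third position 2-fold.
Codon 5 CGC (Arg): third position 4-fold.
Codon 6 CTG (Leu): third position 4-fold.
Codon 7 TGC (Cys): third position 2-fold.
Codon 8 TTT (Phe): third position 2-fold.
Four-fold degenerate third positions: 4.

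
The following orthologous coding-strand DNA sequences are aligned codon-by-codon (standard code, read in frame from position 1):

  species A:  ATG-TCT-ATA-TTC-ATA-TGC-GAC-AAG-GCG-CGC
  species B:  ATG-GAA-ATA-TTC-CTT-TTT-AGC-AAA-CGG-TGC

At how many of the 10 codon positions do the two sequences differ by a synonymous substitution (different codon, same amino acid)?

1

Codon 1: ATG Met / ATG Met — identical.
Codon 2: TCT Ser / GAA Glu — nonsynonymous.
Codon 3: ATA Ile / ATA Ile — identical.
Codon 4: TTC Phe / TTC Phe — identical.
Codon 5: ATA Ile / CTT Leu — nonsynonymous.
Codon 6: TGC Cys / TTT Phe — nonsynonymous.
Codon 7: GAC Asp / AGC Ser — nonsynonymous.
Codon 8: AAG Lys / AAA Lys — synonymous.
Codon 9: GCG Ala / CGG Arg — nonsynonymous.
Codon 10: CGC Arg / TGC Cys — nonsynonymous.
Synonymous differences: 1.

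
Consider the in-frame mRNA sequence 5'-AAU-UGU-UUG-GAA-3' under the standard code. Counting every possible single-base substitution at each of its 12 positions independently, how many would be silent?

5

Codon 1 (AAU, Asn): 1 synonymous substitution.
Codon 2 (UGU, Cys): 1 synonymous substitution.
Codon 3 (UUG, Leu): 2 synonymous substitutions.
Codon 4 (GAA, Glu): 1 synonymous substitution.
Total: 1 + 1 + 2 + 1 = 5.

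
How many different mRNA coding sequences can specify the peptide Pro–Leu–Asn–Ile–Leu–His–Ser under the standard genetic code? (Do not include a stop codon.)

10368

Pro: 4 codons.
Leu: 6 codons.
Asn: 2 codons.
Ile: 3 codons.
Leu: 6 codons.
His: 2 codons.
Ser: 6 codons.
4 × 6 × 2 × 3 × 6 × 2 × 6 = 10368.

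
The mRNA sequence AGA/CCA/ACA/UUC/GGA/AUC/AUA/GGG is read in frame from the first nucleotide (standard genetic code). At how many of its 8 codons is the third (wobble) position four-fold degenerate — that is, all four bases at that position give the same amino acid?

4

Codon 1 AGA (Arg): third position 2-fold.
Codon 2 CCA (Pro): third position 4-fold.
Codon 3 ACA (Thr): third position 4-fold.
Codon 4 UUC (Phe): third position 2-fold.
Codon 5 GGA (Gly): third position 4-fold.
Codon 6 AUC (Ile): third position 3-fold.
Codon 7 AUA (Ile): third position 3-fold.
Codon 8 GGG (Gly): third position 4-fold.
Four-fold degenerate third positions: 4.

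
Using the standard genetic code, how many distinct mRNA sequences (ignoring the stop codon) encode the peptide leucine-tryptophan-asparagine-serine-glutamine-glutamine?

288

Leu: 6 codons.
Trp: 1 codon.
Asn: 2 codons.
Ser: 6 codons.
Gln: 2 codons.
Gln: 2 codons.
6 × 1 × 2 × 6 × 2 × 2 = 288.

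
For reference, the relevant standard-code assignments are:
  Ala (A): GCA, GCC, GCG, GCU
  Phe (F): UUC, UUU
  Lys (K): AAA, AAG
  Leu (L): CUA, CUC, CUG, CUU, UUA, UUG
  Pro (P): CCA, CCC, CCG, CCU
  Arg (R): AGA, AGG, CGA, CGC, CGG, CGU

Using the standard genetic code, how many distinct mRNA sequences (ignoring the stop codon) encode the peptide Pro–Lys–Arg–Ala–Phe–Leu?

2304

Pro: 4 codons.
Lys: 2 codons.
Arg: 6 codons.
Ala: 4 codons.
Phe: 2 codons.
Leu: 6 codons.
4 × 2 × 6 × 4 × 2 × 6 = 2304.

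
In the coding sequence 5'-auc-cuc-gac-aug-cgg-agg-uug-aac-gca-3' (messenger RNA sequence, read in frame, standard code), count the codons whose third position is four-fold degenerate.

3

Codon 1 AUC (Ile): third position 3-fold.
Codon 2 CUC (Leu): third position 4-fold.
Codon 3 GAC (Asp): third position 2-fold.
Codon 4 AUG (Met): third position 1-fold.
Codon 5 CGG (Arg): third position 4-fold.
Codon 6 AGG (Arg): third position 2-fold.
Codon 7 UUG (Leu): third position 2-fold.
Codon 8 AAC (Asn): third position 2-fold.
Codon 9 GCA (Ala): third position 4-fold.
Four-fold degenerate third positions: 3.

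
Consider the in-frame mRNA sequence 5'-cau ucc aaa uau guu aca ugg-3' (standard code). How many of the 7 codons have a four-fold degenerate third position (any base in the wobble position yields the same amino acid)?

Codon 1 CAU (His): third position 2-fold.
Codon 2 UCC (Ser): third position 4-fold.
Codon 3 AAA (Lys): third position 2-fold.
Codon 4 UAU (Tyr): third position 2-fold.
Codon 5 GUU (Val): third position 4-fold.
Codon 6 ACA (Thr): third position 4-fold.
Codon 7 UGG (Trp): third position 1-fold.
Four-fold degenerate third positions: 3.

3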